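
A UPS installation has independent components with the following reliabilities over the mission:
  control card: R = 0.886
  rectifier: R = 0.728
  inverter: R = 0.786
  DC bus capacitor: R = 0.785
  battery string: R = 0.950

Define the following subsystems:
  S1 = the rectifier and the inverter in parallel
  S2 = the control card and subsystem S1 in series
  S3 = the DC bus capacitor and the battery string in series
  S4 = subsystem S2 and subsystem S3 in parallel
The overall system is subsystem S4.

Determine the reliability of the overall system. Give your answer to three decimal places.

0.958

Parallel (rectifier and inverter): 1 − (1 − 0.72800)(1 − 0.78600) = 0.94179
Series (control card and [0.94179]): 0.88600 × 0.94179 = 0.83443
Series (DC bus capacitor and battery string): 0.78500 × 0.95000 = 0.74575
Parallel ([0.83443] and [0.74575]): 1 − (1 − 0.83443)(1 − 0.74575) = 0.958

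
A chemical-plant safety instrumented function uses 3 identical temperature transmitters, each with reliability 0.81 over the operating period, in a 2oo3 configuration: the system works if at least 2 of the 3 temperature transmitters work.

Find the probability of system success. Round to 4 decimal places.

R = Σ_{i=2}^{3} C(3,i) p^i (1−p)^{3−i} with p = 0.81
C(3,2)·0.81^2·0.19^1 = 0.373977
C(3,3)·0.81^3·0.19^0 = 0.531441
Sum = 0.9054

0.9054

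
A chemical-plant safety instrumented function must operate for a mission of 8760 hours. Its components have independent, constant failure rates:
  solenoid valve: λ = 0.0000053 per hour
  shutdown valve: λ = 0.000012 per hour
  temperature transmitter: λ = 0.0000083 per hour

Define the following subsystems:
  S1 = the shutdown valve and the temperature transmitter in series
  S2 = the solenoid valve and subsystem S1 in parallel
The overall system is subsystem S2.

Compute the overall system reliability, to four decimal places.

R(solenoid valve) = exp(−0.0000053 × 8760) = 0.954633
R(shutdown valve) = exp(−0.000012 × 8760) = 0.900216
R(temperature transmitter) = exp(−0.0000083 × 8760) = 0.929872
Series (shutdown valve and temperature transmitter): 0.900216 × 0.929872 = 0.837086
Parallel (solenoid valve and [0.837086]): 1 − (1 − 0.954633)(1 − 0.837086) = 0.9926

0.9926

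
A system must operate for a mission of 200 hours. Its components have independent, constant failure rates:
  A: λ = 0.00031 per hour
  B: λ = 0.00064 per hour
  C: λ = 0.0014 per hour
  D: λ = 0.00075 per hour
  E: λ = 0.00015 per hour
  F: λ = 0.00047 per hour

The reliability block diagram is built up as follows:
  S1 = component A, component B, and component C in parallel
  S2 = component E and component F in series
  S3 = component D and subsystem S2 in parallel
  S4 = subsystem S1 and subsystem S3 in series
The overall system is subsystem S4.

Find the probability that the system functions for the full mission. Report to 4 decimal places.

0.9820

R(A) = exp(−0.00031 × 200) = 0.939883
R(B) = exp(−0.00064 × 200) = 0.879853
R(C) = exp(−0.0014 × 200) = 0.755784
R(D) = exp(−0.00075 × 200) = 0.860708
R(E) = exp(−0.00015 × 200) = 0.970446
R(F) = exp(−0.00047 × 200) = 0.910283
Parallel (A, B, and C): 1 − (1 − 0.939883)(1 − 0.879853)(1 − 0.755784) = 0.998236
Series (E and F): 0.970446 × 0.910283 = 0.883380
Parallel (D and [0.883380]): 1 − (1 − 0.860708)(1 − 0.883380) = 0.983756
Series ([0.998236] and [0.983756]): 0.998236 × 0.983756 = 0.9820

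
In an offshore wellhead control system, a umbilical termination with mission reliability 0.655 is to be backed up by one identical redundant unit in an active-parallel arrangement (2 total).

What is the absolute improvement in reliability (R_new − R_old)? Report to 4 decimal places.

R_before = 0.655
R_after = 1 − (1 − 0.655)^2 = 0.8810
ΔR = 0.8810 − 0.655 = 0.2260

0.2260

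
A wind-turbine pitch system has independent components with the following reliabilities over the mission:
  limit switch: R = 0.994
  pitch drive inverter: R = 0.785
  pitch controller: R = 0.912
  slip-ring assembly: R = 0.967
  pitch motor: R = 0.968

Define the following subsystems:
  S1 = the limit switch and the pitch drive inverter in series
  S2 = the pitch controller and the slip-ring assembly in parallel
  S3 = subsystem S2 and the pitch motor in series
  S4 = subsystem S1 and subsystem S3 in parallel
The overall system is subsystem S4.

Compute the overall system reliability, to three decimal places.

Series (limit switch and pitch drive inverter): 0.99400 × 0.78500 = 0.78029
Parallel (pitch controller and slip-ring assembly): 1 − (1 − 0.91200)(1 − 0.96700) = 0.99710
Series ([0.99710] and pitch motor): 0.99710 × 0.96800 = 0.96519
Parallel ([0.78029] and [0.96519]): 1 − (1 − 0.78029)(1 − 0.96519) = 0.992

0.992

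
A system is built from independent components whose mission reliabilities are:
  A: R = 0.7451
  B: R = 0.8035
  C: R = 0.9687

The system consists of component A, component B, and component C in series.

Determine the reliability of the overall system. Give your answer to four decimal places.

Series (A, B, and C): 0.745100 × 0.803500 × 0.968700 = 0.5799

0.5799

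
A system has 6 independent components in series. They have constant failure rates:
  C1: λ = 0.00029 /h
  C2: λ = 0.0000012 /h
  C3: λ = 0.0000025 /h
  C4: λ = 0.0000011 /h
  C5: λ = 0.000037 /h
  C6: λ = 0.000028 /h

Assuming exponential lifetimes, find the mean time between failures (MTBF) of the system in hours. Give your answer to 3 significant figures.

2780

Series of exponential components: λ_sys = Σ λ_i
λ_sys = 0.00029 + 0.0000012 + 0.0000025 + 0.0000011 + 0.000037 + 0.000028 = 3.5980e-04 /h
MTBF = 1 / λ_sys = 2780 h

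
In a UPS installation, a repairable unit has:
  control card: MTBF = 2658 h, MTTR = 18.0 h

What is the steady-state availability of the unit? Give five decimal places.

0.99327

A(control card) = MTBF/(MTBF+MTTR) = 2658/(2658+18.0) = 0.99327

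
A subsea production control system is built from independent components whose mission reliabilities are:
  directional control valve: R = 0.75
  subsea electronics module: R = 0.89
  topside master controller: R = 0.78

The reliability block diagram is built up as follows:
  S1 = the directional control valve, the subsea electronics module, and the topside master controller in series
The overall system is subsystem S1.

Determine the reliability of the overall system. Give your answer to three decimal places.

Series (directional control valve, subsea electronics module, and topside master controller): 0.75000 × 0.89000 × 0.78000 = 0.521

0.521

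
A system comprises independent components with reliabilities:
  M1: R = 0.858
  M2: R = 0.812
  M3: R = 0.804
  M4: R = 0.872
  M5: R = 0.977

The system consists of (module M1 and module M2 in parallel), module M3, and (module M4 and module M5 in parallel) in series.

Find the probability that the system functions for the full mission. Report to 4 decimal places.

Parallel (M1 and M2): 1 − (1 − 0.858000)(1 − 0.812000) = 0.973304
Parallel (M4 and M5): 1 − (1 − 0.872000)(1 − 0.977000) = 0.997056
Series ([0.973304], M3, and [0.997056]): 0.973304 × 0.804000 × 0.997056 = 0.7802

0.7802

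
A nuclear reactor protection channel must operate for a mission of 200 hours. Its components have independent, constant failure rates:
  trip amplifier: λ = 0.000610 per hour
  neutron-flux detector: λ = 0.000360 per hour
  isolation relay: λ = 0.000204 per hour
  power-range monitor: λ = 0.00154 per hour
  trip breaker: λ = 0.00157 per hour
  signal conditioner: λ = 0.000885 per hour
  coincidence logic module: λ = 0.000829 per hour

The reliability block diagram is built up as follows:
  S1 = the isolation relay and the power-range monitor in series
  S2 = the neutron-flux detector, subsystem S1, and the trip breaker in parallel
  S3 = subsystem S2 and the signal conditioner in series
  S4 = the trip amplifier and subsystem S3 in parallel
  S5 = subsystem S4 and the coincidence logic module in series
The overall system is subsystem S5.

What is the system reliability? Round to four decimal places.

0.8310

R(trip amplifier) = exp(−0.000610 × 200) = 0.885148
R(neutron-flux detector) = exp(−0.000360 × 200) = 0.930531
R(isolation relay) = exp(−0.000204 × 200) = 0.960021
R(power-range monitor) = exp(−0.00154 × 200) = 0.734915
R(trip breaker) = exp(−0.00157 × 200) = 0.730519
R(signal conditioner) = exp(−0.000885 × 200) = 0.837780
R(coincidence logic module) = exp(−0.000829 × 200) = 0.847216
Series (isolation relay and power-range monitor): 0.960021 × 0.734915 = 0.705534
Parallel (neutron-flux detector, [0.705534], and trip breaker): 1 − (1 − 0.930531)(1 − 0.705534)(1 − 0.730519) = 0.994487
Series ([0.994487] and signal conditioner): 0.994487 × 0.837780 = 0.833161
Parallel (trip amplifier and [0.833161]): 1 − (1 − 0.885148)(1 − 0.833161) = 0.980838
Series ([0.980838] and coincidence logic module): 0.980838 × 0.847216 = 0.8310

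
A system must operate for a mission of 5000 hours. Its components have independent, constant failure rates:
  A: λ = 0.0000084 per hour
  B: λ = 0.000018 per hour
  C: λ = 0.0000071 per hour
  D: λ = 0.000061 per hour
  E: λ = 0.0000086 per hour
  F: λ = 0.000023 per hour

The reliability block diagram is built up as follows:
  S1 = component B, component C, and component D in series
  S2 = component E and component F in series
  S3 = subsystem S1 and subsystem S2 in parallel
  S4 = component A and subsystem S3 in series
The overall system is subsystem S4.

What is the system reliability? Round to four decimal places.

R(A) = exp(−0.0000084 × 5000) = 0.958870
R(B) = exp(−0.000018 × 5000) = 0.913931
R(C) = exp(−0.0000071 × 5000) = 0.965123
R(D) = exp(−0.000061 × 5000) = 0.737123
R(E) = exp(−0.0000086 × 5000) = 0.957911
R(F) = exp(−0.000023 × 5000) = 0.891366
Series (B, C, and D): 0.913931 × 0.965123 × 0.737123 = 0.650184
Series (E and F): 0.957911 × 0.891366 = 0.853849
Parallel ([0.650184] and [0.853849]): 1 − (1 − 0.650184)(1 − 0.853849) = 0.948874
Series (A and [0.948874]): 0.958870 × 0.948874 = 0.9098

0.9098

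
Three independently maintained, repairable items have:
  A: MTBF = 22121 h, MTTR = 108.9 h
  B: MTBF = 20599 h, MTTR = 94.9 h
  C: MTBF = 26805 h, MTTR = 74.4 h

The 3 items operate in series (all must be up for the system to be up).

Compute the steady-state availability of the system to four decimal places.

A(A) = MTBF/(MTBF+MTTR) = 22121/(22121+108.9) = 0.995101
A(B) = MTBF/(MTBF+MTTR) = 20599/(20599+94.9) = 0.995414
A(C) = MTBF/(MTBF+MTTR) = 26805/(26805+74.4) = 0.997232
Series availability: 0.995101 × 0.995414 × 0.997232 = 0.9878

0.9878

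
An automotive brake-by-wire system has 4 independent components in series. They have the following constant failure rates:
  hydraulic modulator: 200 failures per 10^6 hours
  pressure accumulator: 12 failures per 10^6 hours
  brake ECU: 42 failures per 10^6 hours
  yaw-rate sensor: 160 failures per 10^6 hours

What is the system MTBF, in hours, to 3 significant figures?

Series of exponential components: λ_sys = Σ λ_i
λ_sys = 0.00020 + 0.000012 + 0.000042 + 0.00016 = 4.1400e-04 /h
MTBF = 1 / λ_sys = 2420 h

2420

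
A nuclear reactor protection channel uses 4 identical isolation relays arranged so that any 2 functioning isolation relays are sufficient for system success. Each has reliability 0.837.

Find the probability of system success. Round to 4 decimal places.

0.9848

R = Σ_{i=2}^{4} C(4,i) p^i (1−p)^{4−i} with p = 0.837
C(4,2)·0.837^2·0.163^2 = 0.111681
C(4,3)·0.837^3·0.163^1 = 0.382317
C(4,4)·0.837^4·0.163^0 = 0.490797
Sum = 0.9848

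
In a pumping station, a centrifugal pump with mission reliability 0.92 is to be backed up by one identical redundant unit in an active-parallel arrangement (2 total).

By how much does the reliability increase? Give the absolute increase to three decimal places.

R_before = 0.92
R_after = 1 − (1 − 0.92)^2 = 0.994
ΔR = 0.994 − 0.92 = 0.074

0.074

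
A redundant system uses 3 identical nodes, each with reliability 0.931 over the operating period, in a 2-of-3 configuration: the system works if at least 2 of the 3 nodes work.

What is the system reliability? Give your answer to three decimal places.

R = Σ_{i=2}^{3} C(3,i) p^i (1−p)^{3−i} with p = 0.931
C(3,2)·0.931^2·0.069^1 = 0.17942
C(3,3)·0.931^3·0.069^0 = 0.80695
Sum = 0.986

0.986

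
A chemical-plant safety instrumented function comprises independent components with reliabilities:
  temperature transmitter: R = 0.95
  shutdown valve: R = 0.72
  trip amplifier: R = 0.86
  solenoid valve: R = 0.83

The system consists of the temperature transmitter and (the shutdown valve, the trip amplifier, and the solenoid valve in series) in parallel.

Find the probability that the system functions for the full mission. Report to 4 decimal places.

0.9757

Series (shutdown valve, trip amplifier, and solenoid valve): 0.720000 × 0.860000 × 0.830000 = 0.513936
Parallel (temperature transmitter and [0.513936]): 1 − (1 − 0.950000)(1 − 0.513936) = 0.9757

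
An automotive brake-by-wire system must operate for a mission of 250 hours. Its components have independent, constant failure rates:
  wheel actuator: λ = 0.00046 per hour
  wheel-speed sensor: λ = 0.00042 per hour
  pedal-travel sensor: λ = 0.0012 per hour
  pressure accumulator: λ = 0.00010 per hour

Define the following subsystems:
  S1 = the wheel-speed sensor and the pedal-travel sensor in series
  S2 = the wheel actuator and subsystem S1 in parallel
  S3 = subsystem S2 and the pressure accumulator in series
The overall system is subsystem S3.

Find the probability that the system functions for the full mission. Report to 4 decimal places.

R(wheel actuator) = exp(−0.00046 × 250) = 0.891366
R(wheel-speed sensor) = exp(−0.00042 × 250) = 0.900325
R(pedal-travel sensor) = exp(−0.0012 × 250) = 0.740818
R(pressure accumulator) = exp(−0.00010 × 250) = 0.975310
Series (wheel-speed sensor and pedal-travel sensor): 0.900325 × 0.740818 = 0.666977
Parallel (wheel actuator and [0.666977]): 1 − (1 − 0.891366)(1 − 0.666977) = 0.963822
Series ([0.963822] and pressure accumulator): 0.963822 × 0.975310 = 0.9400

0.9400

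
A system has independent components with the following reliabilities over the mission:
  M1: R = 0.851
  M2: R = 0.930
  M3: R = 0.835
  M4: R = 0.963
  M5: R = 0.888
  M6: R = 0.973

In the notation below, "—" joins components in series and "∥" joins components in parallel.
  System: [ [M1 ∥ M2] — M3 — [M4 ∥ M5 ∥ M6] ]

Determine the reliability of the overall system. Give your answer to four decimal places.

0.8262

Parallel (M1 and M2): 1 − (1 − 0.851000)(1 − 0.930000) = 0.989570
Parallel (M4, M5, and M6): 1 − (1 − 0.963000)(1 − 0.888000)(1 − 0.973000) = 0.999888
Series ([0.989570], M3, and [0.999888]): 0.989570 × 0.835000 × 0.999888 = 0.8262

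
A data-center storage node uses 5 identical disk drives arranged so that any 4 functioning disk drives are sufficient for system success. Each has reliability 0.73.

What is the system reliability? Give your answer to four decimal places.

R = Σ_{i=4}^{5} C(5,i) p^i (1−p)^{5−i} with p = 0.73
C(5,4)·0.73^4·0.27^1 = 0.383376
C(5,5)·0.73^5·0.27^0 = 0.207307
Sum = 0.5907

0.5907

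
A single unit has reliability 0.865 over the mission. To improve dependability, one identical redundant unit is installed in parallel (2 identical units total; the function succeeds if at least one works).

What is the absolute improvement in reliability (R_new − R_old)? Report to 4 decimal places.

R_before = 0.865
R_after = 1 − (1 − 0.865)^2 = 0.9818
ΔR = 0.9818 − 0.865 = 0.1168

0.1168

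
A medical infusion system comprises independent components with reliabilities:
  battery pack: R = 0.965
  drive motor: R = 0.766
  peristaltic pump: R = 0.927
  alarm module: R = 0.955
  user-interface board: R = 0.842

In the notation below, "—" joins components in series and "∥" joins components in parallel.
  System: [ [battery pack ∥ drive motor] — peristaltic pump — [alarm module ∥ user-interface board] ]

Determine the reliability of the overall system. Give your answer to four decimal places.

Parallel (battery pack and drive motor): 1 − (1 − 0.965000)(1 − 0.766000) = 0.991810
Parallel (alarm module and user-interface board): 1 − (1 − 0.955000)(1 − 0.842000) = 0.992890
Series ([0.991810], peristaltic pump, and [0.992890]): 0.991810 × 0.927000 × 0.992890 = 0.9129

0.9129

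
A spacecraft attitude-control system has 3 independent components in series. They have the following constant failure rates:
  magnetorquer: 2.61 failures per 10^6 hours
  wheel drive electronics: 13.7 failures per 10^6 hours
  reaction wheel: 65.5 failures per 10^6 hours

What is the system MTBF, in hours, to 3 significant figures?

12200

Series of exponential components: λ_sys = Σ λ_i
λ_sys = 0.00000261 + 0.0000137 + 0.0000655 = 8.1810e-05 /h
MTBF = 1 / λ_sys = 12200 h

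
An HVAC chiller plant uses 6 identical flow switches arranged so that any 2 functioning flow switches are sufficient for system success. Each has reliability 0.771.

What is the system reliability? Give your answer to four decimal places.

R = Σ_{i=2}^{6} C(6,i) p^i (1−p)^{6−i} with p = 0.771
C(6,2)·0.771^2·0.229^4 = 0.024521
C(6,3)·0.771^3·0.229^3 = 0.110078
C(6,4)·0.771^4·0.229^2 = 0.277958
C(6,5)·0.771^5·0.229^1 = 0.374333
C(6,6)·0.771^6·0.229^0 = 0.210052
Sum = 0.9969

0.9969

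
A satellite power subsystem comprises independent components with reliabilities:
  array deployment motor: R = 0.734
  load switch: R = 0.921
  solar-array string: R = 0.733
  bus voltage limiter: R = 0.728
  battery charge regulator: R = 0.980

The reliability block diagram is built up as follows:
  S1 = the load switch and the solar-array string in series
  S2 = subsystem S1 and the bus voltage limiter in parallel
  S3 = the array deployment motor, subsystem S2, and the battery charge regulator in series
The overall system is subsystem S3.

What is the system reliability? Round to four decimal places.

Series (load switch and solar-array string): 0.921000 × 0.733000 = 0.675093
Parallel ([0.675093] and bus voltage limiter): 1 − (1 − 0.675093)(1 − 0.728000) = 0.911625
Series (array deployment motor, [0.911625], and battery charge regulator): 0.734000 × 0.911625 × 0.980000 = 0.6558

0.6558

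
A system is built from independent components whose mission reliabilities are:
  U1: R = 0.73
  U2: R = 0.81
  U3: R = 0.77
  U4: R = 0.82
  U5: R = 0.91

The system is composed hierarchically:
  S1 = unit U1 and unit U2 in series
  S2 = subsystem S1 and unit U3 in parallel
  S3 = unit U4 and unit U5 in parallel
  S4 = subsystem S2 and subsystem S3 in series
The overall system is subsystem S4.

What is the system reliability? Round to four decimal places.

Series (U1 and U2): 0.730000 × 0.810000 = 0.591300
Parallel ([0.591300] and U3): 1 − (1 − 0.591300)(1 − 0.770000) = 0.905999
Parallel (U4 and U5): 1 − (1 − 0.820000)(1 − 0.910000) = 0.983800
Series ([0.905999] and [0.983800]): 0.905999 × 0.983800 = 0.8913

0.8913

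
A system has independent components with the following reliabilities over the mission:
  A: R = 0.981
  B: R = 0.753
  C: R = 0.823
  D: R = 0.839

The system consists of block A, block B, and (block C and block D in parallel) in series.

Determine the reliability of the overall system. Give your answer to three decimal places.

Parallel (C and D): 1 − (1 − 0.82300)(1 − 0.83900) = 0.97150
Series (A, B, and [0.97150]): 0.98100 × 0.75300 × 0.97150 = 0.718

0.718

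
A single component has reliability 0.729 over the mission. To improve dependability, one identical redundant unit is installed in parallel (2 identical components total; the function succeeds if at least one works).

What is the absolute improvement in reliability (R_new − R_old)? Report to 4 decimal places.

0.1976

R_before = 0.729
R_after = 1 − (1 − 0.729)^2 = 0.9266
ΔR = 0.9266 − 0.729 = 0.1976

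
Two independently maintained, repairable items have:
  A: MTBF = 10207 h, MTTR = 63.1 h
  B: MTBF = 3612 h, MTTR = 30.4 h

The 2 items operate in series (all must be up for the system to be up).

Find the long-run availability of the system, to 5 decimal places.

A(A) = MTBF/(MTBF+MTTR) = 10207/(10207+63.1) = 0.993856
A(B) = MTBF/(MTBF+MTTR) = 3612/(3612+30.4) = 0.991654
Series availability: 0.993856 × 0.991654 = 0.98556

0.98556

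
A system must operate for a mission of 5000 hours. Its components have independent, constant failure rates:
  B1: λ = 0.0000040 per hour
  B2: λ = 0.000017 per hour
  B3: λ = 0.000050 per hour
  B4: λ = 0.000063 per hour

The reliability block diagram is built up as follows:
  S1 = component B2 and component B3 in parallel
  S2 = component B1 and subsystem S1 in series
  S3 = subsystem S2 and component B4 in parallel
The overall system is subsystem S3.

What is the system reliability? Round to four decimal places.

R(B1) = exp(−0.0000040 × 5000) = 0.980199
R(B2) = exp(−0.000017 × 5000) = 0.918512
R(B3) = exp(−0.000050 × 5000) = 0.778801
R(B4) = exp(−0.000063 × 5000) = 0.729789
Parallel (B2 and B3): 1 − (1 − 0.918512)(1 − 0.778801) = 0.981975
Series (B1 and [0.981975]): 0.980199 × 0.981975 = 0.962531
Parallel ([0.962531] and B4): 1 − (1 − 0.962531)(1 − 0.729789) = 0.9899

0.9899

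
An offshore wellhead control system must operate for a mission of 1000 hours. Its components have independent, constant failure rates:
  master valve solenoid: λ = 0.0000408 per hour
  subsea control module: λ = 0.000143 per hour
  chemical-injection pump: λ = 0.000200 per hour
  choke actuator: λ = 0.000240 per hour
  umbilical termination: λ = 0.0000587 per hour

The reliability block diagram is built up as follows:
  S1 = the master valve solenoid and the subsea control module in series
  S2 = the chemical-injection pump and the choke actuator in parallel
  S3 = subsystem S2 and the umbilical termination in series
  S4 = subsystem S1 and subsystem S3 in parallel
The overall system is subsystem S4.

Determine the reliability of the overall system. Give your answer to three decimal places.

0.984

R(master valve solenoid) = exp(−0.0000408 × 1000) = 0.96002
R(subsea control module) = exp(−0.000143 × 1000) = 0.86675
R(chemical-injection pump) = exp(−0.000200 × 1000) = 0.81873
R(choke actuator) = exp(−0.000240 × 1000) = 0.78663
R(umbilical termination) = exp(−0.0000587 × 1000) = 0.94299
Series (master valve solenoid and subsea control module): 0.96002 × 0.86675 = 0.83210
Parallel (chemical-injection pump and choke actuator): 1 − (1 − 0.81873)(1 − 0.78663) = 0.96132
Series ([0.96132] and umbilical termination): 0.96132 × 0.94299 = 0.90652
Parallel ([0.83210] and [0.90652]): 1 − (1 − 0.83210)(1 − 0.90652) = 0.984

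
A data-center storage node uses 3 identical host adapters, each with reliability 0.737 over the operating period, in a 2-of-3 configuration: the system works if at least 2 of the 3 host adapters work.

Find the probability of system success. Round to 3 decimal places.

R = Σ_{i=2}^{3} C(3,i) p^i (1−p)^{3−i} with p = 0.737
C(3,2)·0.737^2·0.263^1 = 0.42856
C(3,3)·0.737^3·0.263^0 = 0.40032
Sum = 0.829

0.829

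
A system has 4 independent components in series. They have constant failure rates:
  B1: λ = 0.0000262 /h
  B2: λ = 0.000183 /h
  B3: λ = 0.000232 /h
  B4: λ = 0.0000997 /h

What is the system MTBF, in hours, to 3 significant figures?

Series of exponential components: λ_sys = Σ λ_i
λ_sys = 0.0000262 + 0.000183 + 0.000232 + 0.0000997 = 5.4090e-04 /h
MTBF = 1 / λ_sys = 1850 h

1850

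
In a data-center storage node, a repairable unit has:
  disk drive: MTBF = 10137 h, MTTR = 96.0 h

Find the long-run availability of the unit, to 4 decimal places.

0.9906

A(disk drive) = MTBF/(MTBF+MTTR) = 10137/(10137+96.0) = 0.9906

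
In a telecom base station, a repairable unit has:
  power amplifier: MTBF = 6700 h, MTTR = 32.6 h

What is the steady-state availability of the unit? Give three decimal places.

0.995

A(power amplifier) = MTBF/(MTBF+MTTR) = 6700/(6700+32.6) = 0.995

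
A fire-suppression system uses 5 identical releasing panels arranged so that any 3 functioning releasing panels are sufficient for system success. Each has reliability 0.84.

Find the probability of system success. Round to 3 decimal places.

0.968

R = Σ_{i=3}^{5} C(5,i) p^i (1−p)^{5−i} with p = 0.84
C(5,3)·0.84^3·0.16^2 = 0.15173
C(5,4)·0.84^4·0.16^1 = 0.39830
C(5,5)·0.84^5·0.16^0 = 0.41821
Sum = 0.968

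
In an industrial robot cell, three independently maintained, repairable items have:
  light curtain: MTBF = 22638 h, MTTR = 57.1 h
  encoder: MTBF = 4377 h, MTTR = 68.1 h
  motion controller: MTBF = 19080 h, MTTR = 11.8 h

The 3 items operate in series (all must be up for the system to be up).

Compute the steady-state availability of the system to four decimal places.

A(light curtain) = MTBF/(MTBF+MTTR) = 22638/(22638+57.1) = 0.997484
A(encoder) = MTBF/(MTBF+MTTR) = 4377/(4377+68.1) = 0.984680
A(motion controller) = MTBF/(MTBF+MTTR) = 19080/(19080+11.8) = 0.999382
Series availability: 0.997484 × 0.984680 × 0.999382 = 0.9816

0.9816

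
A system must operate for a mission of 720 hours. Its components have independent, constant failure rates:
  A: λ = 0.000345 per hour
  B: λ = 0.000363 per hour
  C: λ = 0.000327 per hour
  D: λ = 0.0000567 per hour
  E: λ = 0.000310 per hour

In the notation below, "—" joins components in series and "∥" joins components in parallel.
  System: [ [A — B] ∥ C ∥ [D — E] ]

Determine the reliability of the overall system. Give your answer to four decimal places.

R(A) = exp(−0.000345 × 720) = 0.780048
R(B) = exp(−0.000363 × 720) = 0.770004
R(C) = exp(−0.000327 × 720) = 0.790223
R(D) = exp(−0.0000567 × 720) = 0.959998
R(E) = exp(−0.000310 × 720) = 0.799955
Series (A and B): 0.780048 × 0.770004 = 0.600640
Series (D and E): 0.959998 × 0.799955 = 0.767955
Parallel ([0.600640], C, and [0.767955]): 1 − (1 − 0.600640)(1 − 0.790223)(1 − 0.767955) = 0.9806

0.9806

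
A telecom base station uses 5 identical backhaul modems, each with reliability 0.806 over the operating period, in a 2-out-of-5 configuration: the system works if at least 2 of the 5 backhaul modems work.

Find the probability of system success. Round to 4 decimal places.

R = Σ_{i=2}^{5} C(5,i) p^i (1−p)^{5−i} with p = 0.806
C(5,2)·0.806^2·0.194^3 = 0.047432
C(5,3)·0.806^3·0.194^2 = 0.197065
C(5,4)·0.806^4·0.194^1 = 0.409366
C(5,5)·0.806^5·0.194^0 = 0.340154
Sum = 0.9940

0.9940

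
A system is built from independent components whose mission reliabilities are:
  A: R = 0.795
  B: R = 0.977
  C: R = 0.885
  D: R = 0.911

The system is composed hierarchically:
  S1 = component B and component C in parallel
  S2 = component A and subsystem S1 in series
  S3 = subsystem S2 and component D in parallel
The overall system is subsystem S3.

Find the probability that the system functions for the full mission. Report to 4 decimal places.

Parallel (B and C): 1 − (1 − 0.977000)(1 − 0.885000) = 0.997355
Series (A and [0.997355]): 0.795000 × 0.997355 = 0.792897
Parallel ([0.792897] and D): 1 − (1 − 0.792897)(1 − 0.911000) = 0.9816

0.9816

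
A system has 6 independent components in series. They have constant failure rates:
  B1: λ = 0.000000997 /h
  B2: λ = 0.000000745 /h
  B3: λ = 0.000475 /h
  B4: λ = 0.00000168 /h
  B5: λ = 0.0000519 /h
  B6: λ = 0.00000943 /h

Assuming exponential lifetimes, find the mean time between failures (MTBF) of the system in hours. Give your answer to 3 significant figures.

1850

Series of exponential components: λ_sys = Σ λ_i
λ_sys = 0.000000997 + 0.000000745 + 0.000475 + 0.00000168 + 0.0000519 + 0.00000943 = 5.3975e-04 /h
MTBF = 1 / λ_sys = 1850 h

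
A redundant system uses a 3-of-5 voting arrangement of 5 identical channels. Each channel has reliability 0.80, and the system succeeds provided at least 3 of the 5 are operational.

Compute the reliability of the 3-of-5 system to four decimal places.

0.9421

R = Σ_{i=3}^{5} C(5,i) p^i (1−p)^{5−i} with p = 0.80
C(5,3)·0.80^3·0.20^2 = 0.204800
C(5,4)·0.80^4·0.20^1 = 0.409600
C(5,5)·0.80^5·0.20^0 = 0.327680
Sum = 0.9421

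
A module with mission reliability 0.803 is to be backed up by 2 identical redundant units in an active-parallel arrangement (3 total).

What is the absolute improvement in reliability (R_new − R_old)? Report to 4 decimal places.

R_before = 0.803
R_after = 1 − (1 − 0.803)^3 = 0.9924
ΔR = 0.9924 − 0.803 = 0.1894

0.1894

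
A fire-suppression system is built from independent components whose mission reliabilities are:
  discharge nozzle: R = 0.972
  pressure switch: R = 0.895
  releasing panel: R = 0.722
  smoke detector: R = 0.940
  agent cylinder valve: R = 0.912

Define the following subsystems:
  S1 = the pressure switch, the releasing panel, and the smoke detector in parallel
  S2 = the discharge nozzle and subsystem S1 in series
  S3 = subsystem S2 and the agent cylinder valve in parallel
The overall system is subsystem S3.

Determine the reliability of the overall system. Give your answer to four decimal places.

0.9974

Parallel (pressure switch, releasing panel, and smoke detector): 1 − (1 − 0.895000)(1 − 0.722000)(1 − 0.940000) = 0.998249
Series (discharge nozzle and [0.998249]): 0.972000 × 0.998249 = 0.970298
Parallel ([0.970298] and agent cylinder valve): 1 − (1 − 0.970298)(1 − 0.912000) = 0.9974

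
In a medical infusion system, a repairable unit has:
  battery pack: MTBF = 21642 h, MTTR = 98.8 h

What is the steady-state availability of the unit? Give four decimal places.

A(battery pack) = MTBF/(MTBF+MTTR) = 21642/(21642+98.8) = 0.9955

0.9955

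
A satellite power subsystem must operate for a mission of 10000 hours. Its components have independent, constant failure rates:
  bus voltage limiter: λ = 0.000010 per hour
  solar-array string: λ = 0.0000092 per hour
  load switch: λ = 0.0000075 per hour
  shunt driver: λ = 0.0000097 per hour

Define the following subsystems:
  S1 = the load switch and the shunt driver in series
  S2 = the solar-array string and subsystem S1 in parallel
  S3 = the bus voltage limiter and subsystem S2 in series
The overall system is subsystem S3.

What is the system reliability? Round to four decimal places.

0.8923

R(bus voltage limiter) = exp(−0.000010 × 10000) = 0.904837
R(solar-array string) = exp(−0.0000092 × 10000) = 0.912105
R(load switch) = exp(−0.0000075 × 10000) = 0.927743
R(shunt driver) = exp(−0.0000097 × 10000) = 0.907556
Series (load switch and shunt driver): 0.927743 × 0.907556 = 0.841979
Parallel (solar-array string and [0.841979]): 1 − (1 − 0.912105)(1 − 0.841979) = 0.986111
Series (bus voltage limiter and [0.986111]): 0.904837 × 0.986111 = 0.8923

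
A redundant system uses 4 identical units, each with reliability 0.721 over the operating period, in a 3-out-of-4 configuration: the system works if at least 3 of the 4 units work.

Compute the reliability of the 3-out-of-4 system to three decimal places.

R = Σ_{i=3}^{4} C(4,i) p^i (1−p)^{4−i} with p = 0.721
C(4,3)·0.721^3·0.279^1 = 0.41828
C(4,4)·0.721^4·0.279^0 = 0.27023
Sum = 0.689

0.689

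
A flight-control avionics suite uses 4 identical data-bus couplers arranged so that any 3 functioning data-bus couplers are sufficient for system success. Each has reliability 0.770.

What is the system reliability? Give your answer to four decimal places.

0.7715

R = Σ_{i=3}^{4} C(4,i) p^i (1−p)^{4−i} with p = 0.770
C(4,3)·0.770^3·0.230^1 = 0.420010
C(4,4)·0.770^4·0.230^0 = 0.351530
Sum = 0.7715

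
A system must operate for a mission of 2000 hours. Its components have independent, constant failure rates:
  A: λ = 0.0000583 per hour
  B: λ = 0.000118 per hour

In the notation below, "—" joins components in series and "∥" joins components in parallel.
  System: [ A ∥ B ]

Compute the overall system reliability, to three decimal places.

0.977

R(A) = exp(−0.0000583 × 2000) = 0.88994
R(B) = exp(−0.000118 × 2000) = 0.78978
Parallel (A and B): 1 − (1 − 0.88994)(1 − 0.78978) = 0.977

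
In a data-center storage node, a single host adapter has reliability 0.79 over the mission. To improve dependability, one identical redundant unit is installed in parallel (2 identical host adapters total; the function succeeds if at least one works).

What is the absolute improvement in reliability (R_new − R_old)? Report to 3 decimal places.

R_before = 0.79
R_after = 1 − (1 − 0.79)^2 = 0.956
ΔR = 0.956 − 0.79 = 0.166

0.166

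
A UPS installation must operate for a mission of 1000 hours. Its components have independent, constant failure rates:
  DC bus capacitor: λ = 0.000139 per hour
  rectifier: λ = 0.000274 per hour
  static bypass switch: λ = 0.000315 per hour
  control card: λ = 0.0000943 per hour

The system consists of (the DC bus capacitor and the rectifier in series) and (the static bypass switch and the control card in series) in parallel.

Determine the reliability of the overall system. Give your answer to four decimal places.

R(DC bus capacitor) = exp(−0.000139 × 1000) = 0.870228
R(rectifier) = exp(−0.000274 × 1000) = 0.760332
R(static bypass switch) = exp(−0.000315 × 1000) = 0.729789
R(control card) = exp(−0.0000943 × 1000) = 0.910010
Series (DC bus capacitor and rectifier): 0.870228 × 0.760332 = 0.661662
Series (static bypass switch and control card): 0.729789 × 0.910010 = 0.664115
Parallel ([0.661662] and [0.664115]): 1 − (1 − 0.661662)(1 − 0.664115) = 0.8864

0.8864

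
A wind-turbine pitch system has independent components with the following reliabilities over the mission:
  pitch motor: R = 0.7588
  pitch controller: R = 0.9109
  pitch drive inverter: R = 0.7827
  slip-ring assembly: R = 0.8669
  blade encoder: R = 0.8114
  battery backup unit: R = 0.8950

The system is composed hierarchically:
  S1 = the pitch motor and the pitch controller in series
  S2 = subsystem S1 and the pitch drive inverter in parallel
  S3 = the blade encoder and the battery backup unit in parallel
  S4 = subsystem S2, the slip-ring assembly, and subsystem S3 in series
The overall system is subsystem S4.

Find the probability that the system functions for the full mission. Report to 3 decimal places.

0.793

Series (pitch motor and pitch controller): 0.75880 × 0.91090 = 0.69119
Parallel ([0.69119] and pitch drive inverter): 1 − (1 − 0.69119)(1 − 0.78270) = 0.93290
Parallel (blade encoder and battery backup unit): 1 − (1 − 0.81140)(1 − 0.89500) = 0.98020
Series ([0.93290], slip-ring assembly, and [0.98020]): 0.93290 × 0.86690 × 0.98020 = 0.793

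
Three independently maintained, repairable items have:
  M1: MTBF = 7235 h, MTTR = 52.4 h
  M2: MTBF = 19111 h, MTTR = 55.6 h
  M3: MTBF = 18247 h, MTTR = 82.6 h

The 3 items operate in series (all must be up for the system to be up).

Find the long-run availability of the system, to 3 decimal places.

0.985

A(M1) = MTBF/(MTBF+MTTR) = 7235/(7235+52.4) = 0.992810
A(M2) = MTBF/(MTBF+MTTR) = 19111/(19111+55.6) = 0.997099
A(M3) = MTBF/(MTBF+MTTR) = 18247/(18247+82.6) = 0.995494
Series availability: 0.992810 × 0.997099 × 0.995494 = 0.985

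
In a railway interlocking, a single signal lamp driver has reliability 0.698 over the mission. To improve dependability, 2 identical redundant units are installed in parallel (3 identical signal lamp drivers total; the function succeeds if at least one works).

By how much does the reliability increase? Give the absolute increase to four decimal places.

0.2745

R_before = 0.698
R_after = 1 − (1 − 0.698)^3 = 0.9725
ΔR = 0.9725 − 0.698 = 0.2745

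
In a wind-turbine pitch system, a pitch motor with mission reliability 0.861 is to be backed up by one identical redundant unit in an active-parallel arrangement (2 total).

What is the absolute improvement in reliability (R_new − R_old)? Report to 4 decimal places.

R_before = 0.861
R_after = 1 − (1 − 0.861)^2 = 0.9807
ΔR = 0.9807 − 0.861 = 0.1197

0.1197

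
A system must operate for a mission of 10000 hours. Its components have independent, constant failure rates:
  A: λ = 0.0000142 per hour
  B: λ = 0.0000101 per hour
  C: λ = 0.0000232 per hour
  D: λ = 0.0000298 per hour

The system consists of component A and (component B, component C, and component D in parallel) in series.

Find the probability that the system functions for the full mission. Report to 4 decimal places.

0.8632

R(A) = exp(−0.0000142 × 10000) = 0.867621
R(B) = exp(−0.0000101 × 10000) = 0.903933
R(C) = exp(−0.0000232 × 10000) = 0.792946
R(D) = exp(−0.0000298 × 10000) = 0.742301
Parallel (B, C, and D): 1 − (1 − 0.903933)(1 − 0.792946)(1 − 0.742301) = 0.994874
Series (A and [0.994874]): 0.867621 × 0.994874 = 0.8632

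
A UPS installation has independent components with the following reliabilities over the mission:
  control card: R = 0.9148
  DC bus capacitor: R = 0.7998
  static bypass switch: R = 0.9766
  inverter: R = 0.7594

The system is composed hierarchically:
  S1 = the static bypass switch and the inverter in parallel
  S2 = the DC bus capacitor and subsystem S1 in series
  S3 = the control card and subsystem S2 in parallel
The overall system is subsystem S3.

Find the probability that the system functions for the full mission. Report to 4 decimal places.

0.9826

Parallel (static bypass switch and inverter): 1 − (1 − 0.976600)(1 − 0.759400) = 0.994370
Series (DC bus capacitor and [0.994370]): 0.799800 × 0.994370 = 0.795297
Parallel (control card and [0.795297]): 1 − (1 − 0.914800)(1 − 0.795297) = 0.9826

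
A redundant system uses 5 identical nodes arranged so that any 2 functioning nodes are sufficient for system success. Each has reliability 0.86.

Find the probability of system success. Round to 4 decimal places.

0.9983

R = Σ_{i=2}^{5} C(5,i) p^i (1−p)^{5−i} with p = 0.86
C(5,2)·0.86^2·0.14^3 = 0.020295
C(5,3)·0.86^3·0.14^2 = 0.124667
C(5,4)·0.86^4·0.14^1 = 0.382906
C(5,5)·0.86^5·0.14^0 = 0.470427
Sum = 0.9983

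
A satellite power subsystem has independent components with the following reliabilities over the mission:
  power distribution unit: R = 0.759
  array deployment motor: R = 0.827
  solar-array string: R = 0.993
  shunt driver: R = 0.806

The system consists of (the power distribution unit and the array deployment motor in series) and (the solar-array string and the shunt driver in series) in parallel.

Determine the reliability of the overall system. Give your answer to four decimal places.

Series (power distribution unit and array deployment motor): 0.759000 × 0.827000 = 0.627693
Series (solar-array string and shunt driver): 0.993000 × 0.806000 = 0.800358
Parallel ([0.627693] and [0.800358]): 1 − (1 − 0.627693)(1 − 0.800358) = 0.9257

0.9257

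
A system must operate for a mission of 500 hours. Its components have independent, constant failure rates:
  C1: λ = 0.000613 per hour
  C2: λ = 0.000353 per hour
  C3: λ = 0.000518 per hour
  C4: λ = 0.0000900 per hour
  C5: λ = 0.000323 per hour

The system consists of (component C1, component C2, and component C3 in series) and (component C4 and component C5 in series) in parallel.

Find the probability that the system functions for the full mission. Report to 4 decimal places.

0.9023

R(C1) = exp(−0.000613 × 500) = 0.736019
R(C2) = exp(−0.000353 × 500) = 0.838199
R(C3) = exp(−0.000518 × 500) = 0.771823
R(C4) = exp(−0.0000900 × 500) = 0.955997
R(C5) = exp(−0.000323 × 500) = 0.850867
Series (C1, C2, and C3): 0.736019 × 0.838199 × 0.771823 = 0.476161
Series (C4 and C5): 0.955997 × 0.850867 = 0.813426
Parallel ([0.476161] and [0.813426]): 1 − (1 − 0.476161)(1 − 0.813426) = 0.9023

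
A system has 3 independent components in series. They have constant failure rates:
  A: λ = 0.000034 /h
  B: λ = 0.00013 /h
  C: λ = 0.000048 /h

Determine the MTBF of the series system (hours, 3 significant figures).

Series of exponential components: λ_sys = Σ λ_i
λ_sys = 0.000034 + 0.00013 + 0.000048 = 2.1200e-04 /h
MTBF = 1 / λ_sys = 4720 h

4720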